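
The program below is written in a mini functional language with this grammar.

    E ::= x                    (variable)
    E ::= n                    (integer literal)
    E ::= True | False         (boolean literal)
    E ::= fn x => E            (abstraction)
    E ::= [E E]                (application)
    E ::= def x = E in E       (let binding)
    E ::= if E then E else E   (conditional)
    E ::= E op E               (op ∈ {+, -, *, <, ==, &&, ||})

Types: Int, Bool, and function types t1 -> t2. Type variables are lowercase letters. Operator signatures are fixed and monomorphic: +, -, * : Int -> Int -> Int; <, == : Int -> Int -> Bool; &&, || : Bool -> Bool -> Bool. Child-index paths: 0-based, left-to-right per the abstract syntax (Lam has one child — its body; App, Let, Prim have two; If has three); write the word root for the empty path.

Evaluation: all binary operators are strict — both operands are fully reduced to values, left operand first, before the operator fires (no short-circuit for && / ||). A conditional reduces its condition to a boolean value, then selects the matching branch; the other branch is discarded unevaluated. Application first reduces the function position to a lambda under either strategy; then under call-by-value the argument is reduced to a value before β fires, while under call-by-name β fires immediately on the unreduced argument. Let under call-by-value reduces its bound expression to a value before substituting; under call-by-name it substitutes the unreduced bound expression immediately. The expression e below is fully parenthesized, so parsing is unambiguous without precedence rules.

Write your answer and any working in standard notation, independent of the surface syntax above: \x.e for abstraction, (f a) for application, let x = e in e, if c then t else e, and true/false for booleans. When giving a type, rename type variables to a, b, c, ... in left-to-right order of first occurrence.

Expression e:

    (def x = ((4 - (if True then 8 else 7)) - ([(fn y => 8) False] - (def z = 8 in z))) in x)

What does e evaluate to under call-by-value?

Working:
step 0: (let x = ((4 - (if true then 8 else 7)) - (((\y.8) false) - (let z = 8 in z))) in x)
step 1: [if@0.0.1] (let x = ((4 - 8) - (((\y.8) false) - (let z = 8 in z))) in x)
step 2: [delta@0.0] (let x = (-4 - (((\y.8) false) - (let z = 8 in z))) in x)
step 3: [beta@0.1.0] (let x = (-4 - (8 - (let z = 8 in z))) in x)
step 4: [let@0.1.1] (let x = (-4 - (8 - 8)) in x)
step 5: [delta@0.1] (let x = (-4 - 0) in x)
step 6: [delta@0] (let x = -4 in x)
step 7: [let@root] -4

Answer: -4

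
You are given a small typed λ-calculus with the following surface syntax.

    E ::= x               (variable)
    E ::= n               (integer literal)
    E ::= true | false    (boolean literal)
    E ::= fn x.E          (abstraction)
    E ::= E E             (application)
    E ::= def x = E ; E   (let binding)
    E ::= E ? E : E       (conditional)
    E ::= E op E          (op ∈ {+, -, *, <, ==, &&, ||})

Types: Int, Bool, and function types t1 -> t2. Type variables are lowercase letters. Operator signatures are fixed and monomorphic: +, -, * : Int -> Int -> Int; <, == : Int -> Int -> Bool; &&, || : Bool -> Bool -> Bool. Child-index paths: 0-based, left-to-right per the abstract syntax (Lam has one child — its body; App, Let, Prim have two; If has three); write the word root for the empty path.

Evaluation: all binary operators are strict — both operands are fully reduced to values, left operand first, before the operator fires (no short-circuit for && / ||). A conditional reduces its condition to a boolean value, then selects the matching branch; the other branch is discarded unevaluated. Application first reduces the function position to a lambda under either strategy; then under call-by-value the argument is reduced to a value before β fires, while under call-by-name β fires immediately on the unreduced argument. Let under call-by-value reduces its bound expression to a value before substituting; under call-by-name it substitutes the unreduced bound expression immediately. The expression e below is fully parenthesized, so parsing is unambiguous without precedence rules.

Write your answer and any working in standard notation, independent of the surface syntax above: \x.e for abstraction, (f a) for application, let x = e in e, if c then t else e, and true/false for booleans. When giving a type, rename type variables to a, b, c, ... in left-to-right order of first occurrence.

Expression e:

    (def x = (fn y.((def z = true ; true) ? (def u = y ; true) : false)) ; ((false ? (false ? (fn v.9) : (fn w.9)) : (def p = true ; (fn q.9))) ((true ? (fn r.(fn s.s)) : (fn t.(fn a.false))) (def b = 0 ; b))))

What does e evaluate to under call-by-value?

Derivation:
step 0: (let x = (\y.(if (let z = true in true) then (let u = y in true) else false)) in ((if false then (if false then (\v.9) else (\w.9)) else (let p = true in (\q.9))) ((if true then (\r.(\s.s)) else (\t.(\a.false))) (let b = 0 in b))))
step 1: [let@root] ((if false then (if false then (\v.9) else (\w.9)) else (let p = true in (\q.9))) ((if true then (\r.(\s.s)) else (\t.(\a.false))) (let b = 0 in b)))
step 2: [if@0] ((let p = true in (\q.9)) ((if true then (\r.(\s.s)) else (\t.(\a.false))) (let b = 0 in b)))
step 3: [let@0] ((\q.9) ((if true then (\r.(\s.s)) else (\t.(\a.false))) (let b = 0 in b)))
step 4: [if@1.0] ((\q.9) ((\r.(\s.s)) (let b = 0 in b)))
step 5: [let@1.1] ((\q.9) ((\r.(\s.s)) 0))
step 6: [beta@1] ((\q.9) (\s.s))
step 7: [beta@root] 9

Answer: 9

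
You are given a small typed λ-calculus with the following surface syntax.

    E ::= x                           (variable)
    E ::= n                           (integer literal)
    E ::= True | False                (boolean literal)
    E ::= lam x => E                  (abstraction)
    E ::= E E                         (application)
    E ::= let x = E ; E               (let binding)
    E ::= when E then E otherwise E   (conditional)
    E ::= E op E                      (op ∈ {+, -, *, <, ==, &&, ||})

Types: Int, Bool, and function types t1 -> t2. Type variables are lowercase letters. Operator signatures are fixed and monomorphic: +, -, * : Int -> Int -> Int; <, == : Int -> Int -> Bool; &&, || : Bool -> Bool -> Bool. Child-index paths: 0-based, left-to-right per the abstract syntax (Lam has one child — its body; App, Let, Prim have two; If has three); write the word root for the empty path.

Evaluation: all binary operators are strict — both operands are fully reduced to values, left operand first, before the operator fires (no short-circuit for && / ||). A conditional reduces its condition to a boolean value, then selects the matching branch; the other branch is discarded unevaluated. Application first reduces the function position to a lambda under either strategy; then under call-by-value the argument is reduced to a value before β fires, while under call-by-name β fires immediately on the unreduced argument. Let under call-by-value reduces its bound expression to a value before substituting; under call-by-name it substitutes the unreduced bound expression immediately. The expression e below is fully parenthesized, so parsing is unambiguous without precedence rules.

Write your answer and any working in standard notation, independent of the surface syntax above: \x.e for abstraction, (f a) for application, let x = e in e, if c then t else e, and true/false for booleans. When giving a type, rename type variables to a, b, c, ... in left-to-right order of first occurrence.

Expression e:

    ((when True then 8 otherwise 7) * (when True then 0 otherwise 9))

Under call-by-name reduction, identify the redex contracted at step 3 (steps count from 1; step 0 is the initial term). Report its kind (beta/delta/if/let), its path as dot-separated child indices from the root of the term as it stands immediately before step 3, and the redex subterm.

Derivation:
step 0: ((if true then 8 else 7) * (if true then 0 else 9))
step 1: [if@0] (8 * (if true then 0 else 9))
step 2: [if@1] (8 * 0)
step 3: [delta@root] 0

Answer: delta at root : (8 * 0)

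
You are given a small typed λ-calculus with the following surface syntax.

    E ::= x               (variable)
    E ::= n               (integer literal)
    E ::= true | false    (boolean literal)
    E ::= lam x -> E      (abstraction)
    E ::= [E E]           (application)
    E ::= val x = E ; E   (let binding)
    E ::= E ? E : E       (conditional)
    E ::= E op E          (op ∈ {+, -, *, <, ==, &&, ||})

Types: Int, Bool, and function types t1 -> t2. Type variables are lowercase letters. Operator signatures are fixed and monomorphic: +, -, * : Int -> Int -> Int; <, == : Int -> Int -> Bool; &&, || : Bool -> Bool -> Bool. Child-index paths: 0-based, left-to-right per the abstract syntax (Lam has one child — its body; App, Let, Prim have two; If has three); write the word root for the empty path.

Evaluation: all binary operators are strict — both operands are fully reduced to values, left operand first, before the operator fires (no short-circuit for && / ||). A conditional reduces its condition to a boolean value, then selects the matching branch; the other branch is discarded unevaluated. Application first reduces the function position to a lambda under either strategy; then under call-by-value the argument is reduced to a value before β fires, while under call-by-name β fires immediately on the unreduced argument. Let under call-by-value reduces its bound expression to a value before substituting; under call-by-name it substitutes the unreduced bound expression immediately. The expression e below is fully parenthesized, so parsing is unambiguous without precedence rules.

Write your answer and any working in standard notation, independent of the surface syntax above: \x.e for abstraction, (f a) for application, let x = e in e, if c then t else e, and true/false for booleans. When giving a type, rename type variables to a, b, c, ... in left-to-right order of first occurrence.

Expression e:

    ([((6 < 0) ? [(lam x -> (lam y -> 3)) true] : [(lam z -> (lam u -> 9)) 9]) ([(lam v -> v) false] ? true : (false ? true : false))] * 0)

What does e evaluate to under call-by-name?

Answer: 0

Trace:
step 0: (((if (6 < 0) then ((\x.(\y.3)) true) else ((\z.(\u.9)) 9)) (if ((\v.v) false) then true else (if false then true else false))) * 0)
step 1: [delta@0.0.0] (((if false then ((\x.(\y.3)) true) else ((\z.(\u.9)) 9)) (if ((\v.v) false) then true else (if false then true else false))) * 0)
step 2: [if@0.0] ((((\z.(\u.9)) 9) (if ((\v.v) false) then true else (if false then true else false))) * 0)
step 3: [beta@0.0] (((\u.9) (if ((\v.v) false) then true else (if false then true else false))) * 0)
step 4: [beta@0] (9 * 0)
step 5: [delta@root] 0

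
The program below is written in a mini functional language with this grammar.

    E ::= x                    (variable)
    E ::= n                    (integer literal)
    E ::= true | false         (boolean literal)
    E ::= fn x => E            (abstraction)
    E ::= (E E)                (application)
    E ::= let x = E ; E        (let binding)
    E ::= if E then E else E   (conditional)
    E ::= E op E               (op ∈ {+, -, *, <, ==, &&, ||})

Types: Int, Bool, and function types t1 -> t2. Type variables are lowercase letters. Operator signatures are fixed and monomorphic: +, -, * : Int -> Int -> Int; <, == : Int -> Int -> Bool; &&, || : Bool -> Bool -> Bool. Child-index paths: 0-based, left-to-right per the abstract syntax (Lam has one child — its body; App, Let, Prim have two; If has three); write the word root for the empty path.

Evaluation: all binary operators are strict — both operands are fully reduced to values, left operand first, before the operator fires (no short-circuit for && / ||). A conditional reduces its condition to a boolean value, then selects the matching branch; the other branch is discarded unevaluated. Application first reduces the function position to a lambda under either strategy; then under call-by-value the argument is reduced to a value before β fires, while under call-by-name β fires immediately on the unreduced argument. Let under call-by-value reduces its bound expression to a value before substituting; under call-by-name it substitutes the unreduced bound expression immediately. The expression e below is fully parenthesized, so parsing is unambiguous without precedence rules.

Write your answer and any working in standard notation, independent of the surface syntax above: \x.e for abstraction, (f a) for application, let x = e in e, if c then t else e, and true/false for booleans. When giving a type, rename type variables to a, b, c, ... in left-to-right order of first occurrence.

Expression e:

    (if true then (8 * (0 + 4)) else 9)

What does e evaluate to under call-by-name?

Derivation:
step 0: (if true then (8 * (0 + 4)) else 9)
step 1: [if@root] (8 * (0 + 4))
step 2: [delta@1] (8 * 4)
step 3: [delta@root] 32

Answer: 32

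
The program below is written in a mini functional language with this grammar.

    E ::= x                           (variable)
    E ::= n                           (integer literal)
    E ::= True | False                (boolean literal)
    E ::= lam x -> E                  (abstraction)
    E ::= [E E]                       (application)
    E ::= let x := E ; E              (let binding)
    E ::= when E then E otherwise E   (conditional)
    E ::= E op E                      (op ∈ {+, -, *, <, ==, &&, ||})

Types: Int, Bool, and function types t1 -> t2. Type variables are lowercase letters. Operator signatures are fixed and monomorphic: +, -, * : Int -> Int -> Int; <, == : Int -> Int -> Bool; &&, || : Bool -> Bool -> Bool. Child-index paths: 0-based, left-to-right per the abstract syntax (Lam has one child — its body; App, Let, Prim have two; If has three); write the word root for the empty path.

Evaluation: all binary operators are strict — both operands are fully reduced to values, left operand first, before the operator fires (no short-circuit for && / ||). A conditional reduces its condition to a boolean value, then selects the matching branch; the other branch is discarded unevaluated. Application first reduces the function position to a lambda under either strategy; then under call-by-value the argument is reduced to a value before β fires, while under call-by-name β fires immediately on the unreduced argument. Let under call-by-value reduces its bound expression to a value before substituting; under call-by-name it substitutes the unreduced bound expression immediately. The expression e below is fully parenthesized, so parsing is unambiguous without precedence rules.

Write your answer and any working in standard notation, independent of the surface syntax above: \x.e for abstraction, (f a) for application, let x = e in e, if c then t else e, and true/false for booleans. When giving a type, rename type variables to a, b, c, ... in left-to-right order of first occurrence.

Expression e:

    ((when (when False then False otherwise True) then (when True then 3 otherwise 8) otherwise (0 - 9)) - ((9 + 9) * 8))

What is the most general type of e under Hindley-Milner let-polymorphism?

Answer: Int

Working:
  unify Bool ~ Bool
  unify Bool ~ Bool
  unify Bool ~ Bool
  unify Bool ~ Bool
  unify Int ~ Int
  unify Int ~ Int
  unify Int ~ Int
  unify Int ~ Int
  unify Int ~ Int
  unify Int ~ Int
  unify Int ~ Int
  unify Int ~ Int
  unify Int ~ Int
  unify Int ~ Int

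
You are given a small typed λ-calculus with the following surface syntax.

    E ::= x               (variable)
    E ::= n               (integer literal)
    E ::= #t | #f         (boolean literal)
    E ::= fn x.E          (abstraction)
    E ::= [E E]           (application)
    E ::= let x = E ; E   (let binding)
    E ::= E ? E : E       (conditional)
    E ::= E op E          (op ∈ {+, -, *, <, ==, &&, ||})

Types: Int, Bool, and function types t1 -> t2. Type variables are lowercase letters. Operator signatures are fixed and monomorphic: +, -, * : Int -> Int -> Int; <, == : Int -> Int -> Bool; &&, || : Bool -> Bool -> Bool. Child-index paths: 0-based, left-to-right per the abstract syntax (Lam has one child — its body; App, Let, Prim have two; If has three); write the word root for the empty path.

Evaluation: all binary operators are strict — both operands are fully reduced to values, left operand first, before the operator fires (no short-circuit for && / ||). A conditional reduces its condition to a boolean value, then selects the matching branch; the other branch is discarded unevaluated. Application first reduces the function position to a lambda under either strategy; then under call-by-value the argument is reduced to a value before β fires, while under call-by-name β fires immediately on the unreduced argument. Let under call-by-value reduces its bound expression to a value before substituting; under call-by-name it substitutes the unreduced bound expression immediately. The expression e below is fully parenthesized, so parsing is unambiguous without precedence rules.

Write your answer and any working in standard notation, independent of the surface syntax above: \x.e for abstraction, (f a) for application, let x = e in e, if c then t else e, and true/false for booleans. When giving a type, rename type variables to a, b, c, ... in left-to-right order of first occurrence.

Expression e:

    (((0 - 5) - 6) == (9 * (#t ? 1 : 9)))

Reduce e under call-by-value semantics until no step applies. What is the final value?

Trace:
step 0: (((0 - 5) - 6) == (9 * (if true then 1 else 9)))
step 1: [delta@0.0] ((-5 - 6) == (9 * (if true then 1 else 9)))
step 2: [delta@0] (-11 == (9 * (if true then 1 else 9)))
step 3: [if@1.1] (-11 == (9 * 1))
step 4: [delta@1] (-11 == 9)
step 5: [delta@root] false

Answer: false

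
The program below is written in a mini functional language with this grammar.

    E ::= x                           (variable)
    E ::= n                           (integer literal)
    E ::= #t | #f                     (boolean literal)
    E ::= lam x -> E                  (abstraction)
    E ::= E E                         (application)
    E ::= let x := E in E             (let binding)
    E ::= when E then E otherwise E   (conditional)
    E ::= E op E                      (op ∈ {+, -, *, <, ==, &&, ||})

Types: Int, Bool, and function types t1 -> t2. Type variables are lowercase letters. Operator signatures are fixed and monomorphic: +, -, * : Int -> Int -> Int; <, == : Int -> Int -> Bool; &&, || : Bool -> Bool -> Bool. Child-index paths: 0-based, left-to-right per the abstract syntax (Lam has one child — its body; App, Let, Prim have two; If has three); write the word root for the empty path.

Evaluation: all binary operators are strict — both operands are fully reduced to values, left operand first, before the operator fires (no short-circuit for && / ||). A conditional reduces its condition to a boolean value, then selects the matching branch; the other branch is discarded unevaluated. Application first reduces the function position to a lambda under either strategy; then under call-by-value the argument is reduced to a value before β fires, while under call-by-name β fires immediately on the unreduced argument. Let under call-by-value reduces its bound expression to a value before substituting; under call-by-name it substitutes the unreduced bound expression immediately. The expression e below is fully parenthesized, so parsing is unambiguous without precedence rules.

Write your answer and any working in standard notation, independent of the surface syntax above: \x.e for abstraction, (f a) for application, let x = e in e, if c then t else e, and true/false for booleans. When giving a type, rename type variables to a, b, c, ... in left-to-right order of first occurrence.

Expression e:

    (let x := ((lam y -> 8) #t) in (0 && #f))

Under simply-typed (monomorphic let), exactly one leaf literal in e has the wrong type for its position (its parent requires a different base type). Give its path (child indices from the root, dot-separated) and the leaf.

Working:
\y._ : a -> Int
  unify a -> Int ~ Bool -> b
  unify a ~ Bool
  unify Int ~ b
_ _ : Int
let x : Int
  unify Int ~ Bool
  FAIL: mismatch Int ~ Bool

Answer: 1.0 : 0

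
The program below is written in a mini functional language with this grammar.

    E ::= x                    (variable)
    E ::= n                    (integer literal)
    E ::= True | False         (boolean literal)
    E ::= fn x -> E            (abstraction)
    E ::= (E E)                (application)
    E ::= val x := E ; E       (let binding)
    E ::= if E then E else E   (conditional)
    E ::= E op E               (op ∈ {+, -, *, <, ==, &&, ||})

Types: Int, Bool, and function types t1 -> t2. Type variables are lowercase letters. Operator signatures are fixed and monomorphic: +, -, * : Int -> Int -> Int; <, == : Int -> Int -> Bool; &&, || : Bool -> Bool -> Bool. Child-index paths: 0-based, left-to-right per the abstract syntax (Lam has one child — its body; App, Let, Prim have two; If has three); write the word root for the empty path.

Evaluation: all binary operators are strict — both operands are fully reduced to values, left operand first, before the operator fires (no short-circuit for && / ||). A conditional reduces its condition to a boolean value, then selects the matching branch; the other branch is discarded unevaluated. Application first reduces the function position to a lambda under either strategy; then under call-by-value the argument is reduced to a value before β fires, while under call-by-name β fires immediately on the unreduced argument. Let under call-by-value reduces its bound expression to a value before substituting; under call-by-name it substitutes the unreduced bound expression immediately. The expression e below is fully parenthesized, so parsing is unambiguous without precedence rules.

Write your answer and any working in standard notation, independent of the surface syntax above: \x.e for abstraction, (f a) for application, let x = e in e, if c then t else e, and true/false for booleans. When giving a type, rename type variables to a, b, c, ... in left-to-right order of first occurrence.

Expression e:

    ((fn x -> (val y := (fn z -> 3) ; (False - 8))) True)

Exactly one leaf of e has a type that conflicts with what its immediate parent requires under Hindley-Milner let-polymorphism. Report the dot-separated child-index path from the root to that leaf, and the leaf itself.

Derivation:
\z._ : b -> Int
let y : forall. b -> Int
  unify Bool ~ Int
  FAIL: mismatch Bool ~ Int

Answer: 0.0.1.0 : false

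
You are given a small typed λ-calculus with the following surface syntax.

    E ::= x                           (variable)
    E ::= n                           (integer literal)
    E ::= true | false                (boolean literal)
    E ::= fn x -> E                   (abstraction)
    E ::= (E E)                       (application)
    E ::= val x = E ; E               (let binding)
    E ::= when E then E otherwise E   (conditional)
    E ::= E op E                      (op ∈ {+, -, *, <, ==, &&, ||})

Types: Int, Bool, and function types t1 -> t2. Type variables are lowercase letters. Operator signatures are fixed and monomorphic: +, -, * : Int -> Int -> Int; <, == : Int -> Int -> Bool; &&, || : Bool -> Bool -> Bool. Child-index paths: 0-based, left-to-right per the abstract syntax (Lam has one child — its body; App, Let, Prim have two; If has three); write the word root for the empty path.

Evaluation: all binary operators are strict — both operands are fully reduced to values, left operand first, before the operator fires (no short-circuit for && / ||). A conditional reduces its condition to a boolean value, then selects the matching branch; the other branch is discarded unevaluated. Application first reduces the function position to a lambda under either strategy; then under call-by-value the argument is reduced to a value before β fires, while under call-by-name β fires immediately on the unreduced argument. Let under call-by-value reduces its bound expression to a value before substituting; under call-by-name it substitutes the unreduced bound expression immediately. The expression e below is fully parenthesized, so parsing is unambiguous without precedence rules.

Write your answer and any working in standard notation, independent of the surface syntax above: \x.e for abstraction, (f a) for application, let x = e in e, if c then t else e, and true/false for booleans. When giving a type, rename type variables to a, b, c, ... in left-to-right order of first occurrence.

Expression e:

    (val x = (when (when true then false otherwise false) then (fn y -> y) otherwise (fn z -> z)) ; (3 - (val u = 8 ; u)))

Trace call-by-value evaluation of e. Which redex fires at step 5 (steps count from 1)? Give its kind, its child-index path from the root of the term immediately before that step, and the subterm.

Working:
step 0: (let x = (if (if true then false else false) then (\y.y) else (\z.z)) in (3 - (let u = 8 in u)))
step 1: [if@0.0] (let x = (if false then (\y.y) else (\z.z)) in (3 - (let u = 8 in u)))
step 2: [if@0] (let x = (\z.z) in (3 - (let u = 8 in u)))
step 3: [let@root] (3 - (let u = 8 in u))
step 4: [let@1] (3 - 8)
step 5: [delta@root] -5

Answer: delta at root : (3 - 8)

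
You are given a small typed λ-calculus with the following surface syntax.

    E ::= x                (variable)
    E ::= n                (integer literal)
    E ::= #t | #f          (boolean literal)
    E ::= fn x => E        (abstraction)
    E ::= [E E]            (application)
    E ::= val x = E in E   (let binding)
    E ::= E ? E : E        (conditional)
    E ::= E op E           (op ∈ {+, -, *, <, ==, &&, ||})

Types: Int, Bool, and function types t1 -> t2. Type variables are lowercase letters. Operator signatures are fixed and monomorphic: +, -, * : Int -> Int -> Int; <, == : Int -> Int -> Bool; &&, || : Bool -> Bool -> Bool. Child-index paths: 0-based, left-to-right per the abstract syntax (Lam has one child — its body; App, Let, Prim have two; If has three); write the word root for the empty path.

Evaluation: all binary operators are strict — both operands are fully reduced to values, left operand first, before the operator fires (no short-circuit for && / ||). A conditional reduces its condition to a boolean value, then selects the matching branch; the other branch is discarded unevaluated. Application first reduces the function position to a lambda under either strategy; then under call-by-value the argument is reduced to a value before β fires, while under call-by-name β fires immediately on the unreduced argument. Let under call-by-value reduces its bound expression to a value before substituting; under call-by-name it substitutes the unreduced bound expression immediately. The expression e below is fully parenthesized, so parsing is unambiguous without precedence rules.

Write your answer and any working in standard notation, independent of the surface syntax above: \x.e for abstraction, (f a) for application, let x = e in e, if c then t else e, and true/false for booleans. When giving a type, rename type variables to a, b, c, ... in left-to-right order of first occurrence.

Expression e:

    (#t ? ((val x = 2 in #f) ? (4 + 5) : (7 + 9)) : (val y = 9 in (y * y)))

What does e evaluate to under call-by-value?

Trace:
step 0: (if true then (if (let x = 2 in false) then (4 + 5) else (7 + 9)) else (let y = 9 in (y * y)))
step 1: [if@root] (if (let x = 2 in false) then (4 + 5) else (7 + 9))
step 2: [let@0] (if false then (4 + 5) else (7 + 9))
step 3: [if@root] (7 + 9)
step 4: [delta@root] 16

Answer: 16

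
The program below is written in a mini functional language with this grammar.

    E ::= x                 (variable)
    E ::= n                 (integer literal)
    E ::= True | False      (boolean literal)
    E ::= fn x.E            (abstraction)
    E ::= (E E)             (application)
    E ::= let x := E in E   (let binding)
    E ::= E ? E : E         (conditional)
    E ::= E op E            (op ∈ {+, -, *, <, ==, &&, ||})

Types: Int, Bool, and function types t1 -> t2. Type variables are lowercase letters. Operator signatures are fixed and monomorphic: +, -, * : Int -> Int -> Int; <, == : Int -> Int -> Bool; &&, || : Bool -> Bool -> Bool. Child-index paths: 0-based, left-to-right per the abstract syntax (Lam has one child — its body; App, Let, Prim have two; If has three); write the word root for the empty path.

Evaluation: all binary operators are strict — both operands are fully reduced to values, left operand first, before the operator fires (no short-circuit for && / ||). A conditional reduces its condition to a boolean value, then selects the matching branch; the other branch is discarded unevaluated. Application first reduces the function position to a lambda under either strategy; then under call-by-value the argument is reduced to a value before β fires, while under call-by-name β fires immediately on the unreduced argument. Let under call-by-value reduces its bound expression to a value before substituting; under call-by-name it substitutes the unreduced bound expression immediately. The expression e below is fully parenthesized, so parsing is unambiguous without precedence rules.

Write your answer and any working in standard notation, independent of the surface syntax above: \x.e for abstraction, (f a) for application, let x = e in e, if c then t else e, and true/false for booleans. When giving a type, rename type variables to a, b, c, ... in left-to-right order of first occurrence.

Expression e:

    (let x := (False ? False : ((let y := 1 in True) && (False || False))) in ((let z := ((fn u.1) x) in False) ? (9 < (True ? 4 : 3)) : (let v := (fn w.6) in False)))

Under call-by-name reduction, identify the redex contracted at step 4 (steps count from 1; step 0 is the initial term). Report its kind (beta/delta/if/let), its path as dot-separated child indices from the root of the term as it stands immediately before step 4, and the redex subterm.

Answer: let at root : (let v = (\w.6) in false)

Derivation:
step 0: (let x = (if false then false else ((let y = 1 in true) && (false || false))) in (if (let z = ((\u.1) x) in false) then (9 < (if true then 4 else 3)) else (let v = (\w.6) in false)))
step 1: [let@root] (if (let z = ((\u.1) (if false then false else ((let y = 1 in true) && (false || false)))) in false) then (9 < (if true then 4 else 3)) else (let v = (\w.6) in false))
step 2: [let@0] (if false then (9 < (if true then 4 else 3)) else (let v = (\w.6) in false))
step 3: [if@root] (let v = (\w.6) in false)
step 4: [let@root] false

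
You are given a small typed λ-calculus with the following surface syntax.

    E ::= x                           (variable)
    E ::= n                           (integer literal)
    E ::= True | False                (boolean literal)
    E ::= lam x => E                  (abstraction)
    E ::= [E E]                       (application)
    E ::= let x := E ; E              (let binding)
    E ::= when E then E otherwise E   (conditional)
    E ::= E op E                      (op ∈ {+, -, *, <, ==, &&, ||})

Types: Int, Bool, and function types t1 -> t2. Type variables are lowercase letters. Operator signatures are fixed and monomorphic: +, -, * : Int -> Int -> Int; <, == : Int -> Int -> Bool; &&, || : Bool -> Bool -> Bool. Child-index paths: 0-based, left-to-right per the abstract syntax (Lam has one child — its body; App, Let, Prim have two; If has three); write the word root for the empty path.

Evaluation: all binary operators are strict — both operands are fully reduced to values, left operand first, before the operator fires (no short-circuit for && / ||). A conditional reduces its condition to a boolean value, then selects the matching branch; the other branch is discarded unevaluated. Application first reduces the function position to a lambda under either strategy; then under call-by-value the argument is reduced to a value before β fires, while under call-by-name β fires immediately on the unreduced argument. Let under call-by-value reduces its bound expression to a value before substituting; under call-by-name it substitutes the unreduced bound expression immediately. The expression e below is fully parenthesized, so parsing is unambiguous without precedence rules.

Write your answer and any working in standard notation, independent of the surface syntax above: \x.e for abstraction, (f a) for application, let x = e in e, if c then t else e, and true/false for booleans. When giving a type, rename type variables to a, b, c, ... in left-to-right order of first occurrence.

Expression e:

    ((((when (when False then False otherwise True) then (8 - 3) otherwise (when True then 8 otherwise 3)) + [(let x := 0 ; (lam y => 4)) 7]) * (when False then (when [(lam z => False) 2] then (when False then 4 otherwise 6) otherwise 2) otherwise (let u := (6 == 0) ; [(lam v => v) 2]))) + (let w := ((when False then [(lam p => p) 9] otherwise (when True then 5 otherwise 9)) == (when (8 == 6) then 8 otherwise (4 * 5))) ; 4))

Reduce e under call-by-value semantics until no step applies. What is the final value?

Derivation:
step 0: ((((if (if false then false else true) then (8 - 3) else (if true then 8 else 3)) + ((let x = 0 in (\y.4)) 7)) * (if false then (if ((\z.false) 2) then (if false then 4 else 6) else 2) else (let u = (6 == 0) in ((\v.v) 2)))) + (let w = ((if false then ((\p.p) 9) else (if true then 5 else 9)) == (if (8 == 6) then 8 else (4 * 5))) in 4))
step 1: [if@0.0.0.0] ((((if true then (8 - 3) else (if true then 8 else 3)) + ((let x = 0 in (\y.4)) 7)) * (if false then (if ((\z.false) 2) then (if false then 4 else 6) else 2) else (let u = (6 == 0) in ((\v.v) 2)))) + (let w = ((if false then ((\p.p) 9) else (if true then 5 else 9)) == (if (8 == 6) then 8 else (4 * 5))) in 4))
step 2: [if@0.0.0] ((((8 - 3) + ((let x = 0 in (\y.4)) 7)) * (if false then (if ((\z.false) 2) then (if false then 4 else 6) else 2) else (let u = (6 == 0) in ((\v.v) 2)))) + (let w = ((if false then ((\p.p) 9) else (if true then 5 else 9)) == (if (8 == 6) then 8 else (4 * 5))) in 4))
step 3: [delta@0.0.0] (((5 + ((let x = 0 in (\y.4)) 7)) * (if false then (if ((\z.false) 2) then (if false then 4 else 6) else 2) else (let u = (6 == 0) in ((\v.v) 2)))) + (let w = ((if false then ((\p.p) 9) else (if true then 5 else 9)) == (if (8 == 6) then 8 else (4 * 5))) in 4))
step 4: [let@0.0.1.0] (((5 + ((\y.4) 7)) * (if false then (if ((\z.false) 2) then (if false then 4 else 6) else 2) else (let u = (6 == 0) in ((\v.v) 2)))) + (let w = ((if false then ((\p.p) 9) else (if true then 5 else 9)) == (if (8 == 6) then 8 else (4 * 5))) in 4))
step 5: [beta@0.0.1] (((5 + 4) * (if false then (if ((\z.false) 2) then (if false then 4 else 6) else 2) else (let u = (6 == 0) in ((\v.v) 2)))) + (let w = ((if false then ((\p.p) 9) else (if true then 5 else 9)) == (if (8 == 6) then 8 else (4 * 5))) in 4))
step 6: [delta@0.0] ((9 * (if false then (if ((\z.false) 2) then (if false then 4 else 6) else 2) else (let u = (6 == 0) in ((\v.v) 2)))) + (let w = ((if false then ((\p.p) 9) else (if true then 5 else 9)) == (if (8 == 6) then 8 else (4 * 5))) in 4))
step 7: [if@0.1] ((9 * (let u = (6 == 0) in ((\v.v) 2))) + (let w = ((if false then ((\p.p) 9) else (if true then 5 else 9)) == (if (8 == 6) then 8 else (4 * 5))) in 4))
step 8: [delta@0.1.0] ((9 * (let u = false in ((\v.v) 2))) + (let w = ((if false then ((\p.p) 9) else (if true then 5 else 9)) == (if (8 == 6) then 8 else (4 * 5))) in 4))
step 9: [let@0.1] ((9 * ((\v.v) 2)) + (let w = ((if false then ((\p.p) 9) else (if true then 5 else 9)) == (if (8 == 6) then 8 else (4 * 5))) in 4))
step 10: [beta@0.1] ((9 * 2) + (let w = ((if false then ((\p.p) 9) else (if true then 5 else 9)) == (if (8 == 6) then 8 else (4 * 5))) in 4))
step 11: [delta@0] (18 + (let w = ((if false then ((\p.p) 9) else (if true then 5 else 9)) == (if (8 == 6) then 8 else (4 * 5))) in 4))
step 12: [if@1.0.0] (18 + (let w = ((if true then 5 else 9) == (if (8 == 6) then 8 else (4 * 5))) in 4))
step 13: [if@1.0.0] (18 + (let w = (5 == (if (8 == 6) then 8 else (4 * 5))) in 4))
step 14: [delta@1.0.1.0] (18 + (let w = (5 == (if false then 8 else (4 * 5))) in 4))
step 15: [if@1.0.1] (18 + (let w = (5 == (4 * 5)) in 4))
step 16: [delta@1.0.1] (18 + (let w = (5 == 20) in 4))
step 17: [delta@1.0] (18 + (let w = false in 4))
step 18: [let@1] (18 + 4)
step 19: [delta@root] 22

Answer: 22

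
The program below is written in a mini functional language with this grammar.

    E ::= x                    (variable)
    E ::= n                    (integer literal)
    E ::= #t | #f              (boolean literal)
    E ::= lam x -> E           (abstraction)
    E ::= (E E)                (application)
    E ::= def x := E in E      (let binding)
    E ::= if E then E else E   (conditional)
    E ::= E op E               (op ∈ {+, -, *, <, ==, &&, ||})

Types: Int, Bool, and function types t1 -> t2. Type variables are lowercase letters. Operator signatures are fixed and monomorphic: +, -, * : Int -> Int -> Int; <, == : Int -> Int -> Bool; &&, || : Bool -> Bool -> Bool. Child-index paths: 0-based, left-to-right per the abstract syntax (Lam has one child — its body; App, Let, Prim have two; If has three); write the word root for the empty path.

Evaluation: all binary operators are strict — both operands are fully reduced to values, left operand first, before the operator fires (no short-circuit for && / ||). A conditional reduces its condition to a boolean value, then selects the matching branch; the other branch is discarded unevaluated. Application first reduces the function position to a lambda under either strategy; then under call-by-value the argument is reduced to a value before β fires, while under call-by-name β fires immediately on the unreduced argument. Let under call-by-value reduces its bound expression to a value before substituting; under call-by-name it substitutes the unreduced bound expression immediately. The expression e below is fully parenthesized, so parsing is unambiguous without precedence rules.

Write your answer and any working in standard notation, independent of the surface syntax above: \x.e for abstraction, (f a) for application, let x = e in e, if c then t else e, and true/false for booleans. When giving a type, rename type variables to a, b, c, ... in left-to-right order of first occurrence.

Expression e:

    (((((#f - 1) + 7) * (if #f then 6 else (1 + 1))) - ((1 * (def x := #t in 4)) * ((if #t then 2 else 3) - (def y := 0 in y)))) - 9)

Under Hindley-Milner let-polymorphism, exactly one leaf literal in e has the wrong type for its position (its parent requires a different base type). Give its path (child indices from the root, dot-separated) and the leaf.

Answer: 0.0.0.0.0 : false

Trace:
  unify Bool ~ Int
  FAIL: mismatch Bool ~ Int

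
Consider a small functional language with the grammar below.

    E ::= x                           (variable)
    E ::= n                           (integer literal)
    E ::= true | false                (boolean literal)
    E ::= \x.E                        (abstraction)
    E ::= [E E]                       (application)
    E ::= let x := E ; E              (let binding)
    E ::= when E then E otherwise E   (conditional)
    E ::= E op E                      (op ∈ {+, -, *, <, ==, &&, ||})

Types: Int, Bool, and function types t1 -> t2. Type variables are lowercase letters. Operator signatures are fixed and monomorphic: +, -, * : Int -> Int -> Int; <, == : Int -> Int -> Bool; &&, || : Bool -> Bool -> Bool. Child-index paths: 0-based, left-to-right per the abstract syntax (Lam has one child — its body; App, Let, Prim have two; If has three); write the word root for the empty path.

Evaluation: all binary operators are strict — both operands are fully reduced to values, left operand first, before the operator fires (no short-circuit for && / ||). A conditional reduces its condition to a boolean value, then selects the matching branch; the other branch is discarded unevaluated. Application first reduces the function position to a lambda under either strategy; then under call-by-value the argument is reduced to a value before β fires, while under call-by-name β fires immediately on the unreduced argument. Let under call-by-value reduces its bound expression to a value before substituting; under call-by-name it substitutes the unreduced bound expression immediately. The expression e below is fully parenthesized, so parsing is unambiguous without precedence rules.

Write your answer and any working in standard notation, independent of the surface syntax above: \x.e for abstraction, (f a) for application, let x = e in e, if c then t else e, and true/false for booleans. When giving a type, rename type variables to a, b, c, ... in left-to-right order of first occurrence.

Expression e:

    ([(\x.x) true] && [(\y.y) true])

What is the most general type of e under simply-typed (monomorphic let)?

Working:
x : a
\x._ : a -> a
  unify a -> a ~ Bool -> b
  unify a ~ Bool
  unify Bool ~ b
_ _ : Bool
  unify Bool ~ Bool
y : c
\y._ : c -> c
  unify c -> c ~ Bool -> d
  unify c ~ Bool
  unify Bool ~ d
_ _ : Bool
  unify Bool ~ Bool

Answer: Bool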